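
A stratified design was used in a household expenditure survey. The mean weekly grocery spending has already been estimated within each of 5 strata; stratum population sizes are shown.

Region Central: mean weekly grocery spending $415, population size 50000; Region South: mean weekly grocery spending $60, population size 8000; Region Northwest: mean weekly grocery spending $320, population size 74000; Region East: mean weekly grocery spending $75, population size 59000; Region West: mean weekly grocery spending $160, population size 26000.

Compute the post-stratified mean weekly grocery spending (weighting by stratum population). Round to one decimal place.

246.5

Σ Nₕ·x̄ₕ = 53495000
Σ Nₕ = 217000
Overall mean = 53495000 / 217000 = 246.52074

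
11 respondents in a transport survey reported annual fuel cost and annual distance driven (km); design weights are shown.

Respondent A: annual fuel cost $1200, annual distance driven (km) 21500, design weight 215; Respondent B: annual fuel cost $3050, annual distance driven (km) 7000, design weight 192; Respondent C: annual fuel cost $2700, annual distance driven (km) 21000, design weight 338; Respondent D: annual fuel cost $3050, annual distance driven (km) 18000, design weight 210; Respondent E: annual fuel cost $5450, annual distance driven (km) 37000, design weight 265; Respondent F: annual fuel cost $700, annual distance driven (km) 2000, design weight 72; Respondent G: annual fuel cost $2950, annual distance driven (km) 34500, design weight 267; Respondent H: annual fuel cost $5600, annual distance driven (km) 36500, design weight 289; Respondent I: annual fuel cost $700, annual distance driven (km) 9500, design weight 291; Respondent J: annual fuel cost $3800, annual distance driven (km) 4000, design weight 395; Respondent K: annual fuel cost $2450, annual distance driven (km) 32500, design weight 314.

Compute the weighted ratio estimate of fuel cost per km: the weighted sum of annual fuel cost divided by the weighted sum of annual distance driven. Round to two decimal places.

Σ wᵢ·y = 1200×215 + 3050×192 + 2700×338 + 3050×210 + 5450×265 + 700×72 + 2950×267 + 5600×289 + 700×291 + 3800×395 + 2450×314
  = 8771400
Σ wᵢ·x = 21500×215 + 7000×192 + 21000×338 + 18000×210 + 37000×265 + 2000×72 + 34500×267 + 36500×289 + 9500×291 + 4000×395 + 32500×314
  = 4622500 + 1344000 + 7098000 + 3780000 + 9805000 + 144000 + 9211500 + 10548500 + 2764500 + 1580000 + 10205000 = 61103000
Ratio = 8771400 / 61103000 = 0.14355105

0.14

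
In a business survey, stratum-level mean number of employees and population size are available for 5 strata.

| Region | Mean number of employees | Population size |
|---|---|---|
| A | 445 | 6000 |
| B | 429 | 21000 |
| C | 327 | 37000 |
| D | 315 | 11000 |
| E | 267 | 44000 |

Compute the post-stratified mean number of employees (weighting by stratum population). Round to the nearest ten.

330

Σ Nₕ·x̄ₕ = 445×6000 + 429×21000 + 327×37000 + 315×11000 + 267×44000
  = 2670000 + 9009000 + 12099000 + 3465000 + 11748000 = 38991000
Σ Nₕ = 6000 + 21000 + 37000 + 11000 + 44000 = 119000
Overall mean = 38991000 / 119000 = 327.65546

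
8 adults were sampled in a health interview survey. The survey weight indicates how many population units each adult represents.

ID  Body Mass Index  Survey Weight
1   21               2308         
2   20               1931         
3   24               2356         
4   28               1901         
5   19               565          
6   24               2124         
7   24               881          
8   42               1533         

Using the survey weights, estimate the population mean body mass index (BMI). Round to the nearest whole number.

Weighted sum = 21×2308 + 20×1931 + 24×2356 + 28×1901 + 19×565 + 24×2124 + 24×881 + 42×1533
  = 48468 + 38620 + 56544 + 53228 + 10735 + 50976 + 21144 + 64386 = 344101
Sum of weights = 13599
Weighted mean = 344101 / 13599 = 25.303405

25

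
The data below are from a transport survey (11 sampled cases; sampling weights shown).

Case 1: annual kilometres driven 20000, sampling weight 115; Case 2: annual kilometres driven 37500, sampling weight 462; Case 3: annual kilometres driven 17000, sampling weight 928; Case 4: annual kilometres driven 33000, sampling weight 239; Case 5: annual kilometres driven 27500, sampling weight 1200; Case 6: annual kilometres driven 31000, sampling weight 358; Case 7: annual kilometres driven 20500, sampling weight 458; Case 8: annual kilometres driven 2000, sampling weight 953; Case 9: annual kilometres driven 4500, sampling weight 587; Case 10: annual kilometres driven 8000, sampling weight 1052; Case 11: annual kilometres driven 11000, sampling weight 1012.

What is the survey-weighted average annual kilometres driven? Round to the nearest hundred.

Weighted sum = 20000×115 + 37500×462 + 17000×928 + 33000×239 + 27500×1200 + 31000×358 + 20500×458 + 2000×953 + 4500×587 + 8000×1052 + 11000×1012
  = 2300000 + 17325000 + 15776000 + 7887000 + 33000000 + 11098000 + 9389000 + 1906000 + 2641500 + 8416000 + 11132000 = 120870500
Sum of weights = 115 + 462 + 928 + 239 + 1200 + 358 + 458 + 953 + 587 + 1052 + 1012 = 7364
Weighted mean = 120870500 / 7364 = 16413.702

16400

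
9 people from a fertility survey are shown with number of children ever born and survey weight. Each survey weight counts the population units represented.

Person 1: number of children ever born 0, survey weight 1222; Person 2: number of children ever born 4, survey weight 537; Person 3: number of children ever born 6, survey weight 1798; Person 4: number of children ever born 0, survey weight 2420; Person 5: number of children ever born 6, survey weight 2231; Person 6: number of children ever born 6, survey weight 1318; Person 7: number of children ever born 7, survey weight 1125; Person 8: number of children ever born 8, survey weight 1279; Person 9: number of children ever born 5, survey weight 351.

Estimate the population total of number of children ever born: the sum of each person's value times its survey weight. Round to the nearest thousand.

54000

Weighted total = 54092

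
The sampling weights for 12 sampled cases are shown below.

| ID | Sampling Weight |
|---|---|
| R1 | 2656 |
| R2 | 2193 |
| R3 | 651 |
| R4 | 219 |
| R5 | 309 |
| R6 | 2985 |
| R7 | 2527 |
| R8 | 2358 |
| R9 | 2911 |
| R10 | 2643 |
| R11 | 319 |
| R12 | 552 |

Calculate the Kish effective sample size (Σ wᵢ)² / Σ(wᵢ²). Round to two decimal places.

8.40

Σ wᵢ = 2656 + 2193 + 651 + 219 + 309 + 2985 + 2527 + 2358 + 2911 + 2643 + 319 + 552 = 20323
Σ wᵢ² = 49152781
n_eff = 20323² / 49152781 = 413024329 / 49152781 = 8.402868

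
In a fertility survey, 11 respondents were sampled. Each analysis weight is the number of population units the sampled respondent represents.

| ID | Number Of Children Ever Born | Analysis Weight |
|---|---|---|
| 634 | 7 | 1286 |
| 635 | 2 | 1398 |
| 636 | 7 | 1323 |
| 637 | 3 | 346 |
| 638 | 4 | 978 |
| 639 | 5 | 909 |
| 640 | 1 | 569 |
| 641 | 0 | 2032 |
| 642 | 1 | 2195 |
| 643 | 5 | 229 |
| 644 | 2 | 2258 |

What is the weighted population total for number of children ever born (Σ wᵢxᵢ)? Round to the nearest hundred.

39000

Weighted total = 7×1286 + 2×1398 + 7×1323 + 3×346 + 4×978 + 5×909 + 1×569 + 0×2032 + 1×2195 + 5×229 + 2×2258
  = 9002 + 2796 + 9261 + 1038 + 3912 + 4545 + 569 + 0 + 2195 + 1145 + 4516 = 38979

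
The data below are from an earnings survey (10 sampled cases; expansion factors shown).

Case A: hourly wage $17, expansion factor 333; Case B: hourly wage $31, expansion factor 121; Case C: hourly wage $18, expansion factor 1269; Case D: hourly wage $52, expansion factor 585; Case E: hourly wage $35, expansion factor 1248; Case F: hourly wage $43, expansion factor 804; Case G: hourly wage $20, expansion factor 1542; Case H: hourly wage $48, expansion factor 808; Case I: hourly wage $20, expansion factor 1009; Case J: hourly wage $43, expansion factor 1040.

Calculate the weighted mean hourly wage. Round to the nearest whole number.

31

Weighted sum = 17×333 + 31×121 + 18×1269 + 52×585 + 35×1248 + 43×804 + 20×1542 + 48×808 + 20×1009 + 43×1040
  = 5661 + 3751 + 22842 + 30420 + 43680 + 34572 + 30840 + 38784 + 20180 + 44720 = 275450
Sum of weights = 333 + 121 + 1269 + 585 + 1248 + 804 + 1542 + 808 + 1009 + 1040 = 8759
Weighted mean = 275450 / 8759 = 31.447654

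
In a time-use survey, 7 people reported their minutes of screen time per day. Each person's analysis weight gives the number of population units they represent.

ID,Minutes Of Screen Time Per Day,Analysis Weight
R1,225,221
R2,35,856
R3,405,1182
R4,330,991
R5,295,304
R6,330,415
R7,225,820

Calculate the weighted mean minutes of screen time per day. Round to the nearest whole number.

Weighted sum = 225×221 + 35×856 + 405×1182 + 330×991 + 295×304 + 330×415 + 225×820
  = 49725 + 29960 + 478710 + 327030 + 89680 + 136950 + 184500 = 1296555
Sum of weights = 4789
Weighted mean = 1296555 / 4789 = 270.73606

271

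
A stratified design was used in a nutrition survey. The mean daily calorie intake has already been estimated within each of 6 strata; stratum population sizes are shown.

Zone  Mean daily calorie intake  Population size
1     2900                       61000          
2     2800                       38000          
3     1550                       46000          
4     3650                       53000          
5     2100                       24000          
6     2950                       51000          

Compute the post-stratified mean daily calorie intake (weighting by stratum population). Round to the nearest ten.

Σ Nₕ·x̄ₕ = 2900×61000 + 2800×38000 + 1550×46000 + 3650×53000 + 2100×24000 + 2950×51000
  = 748900000
Σ Nₕ = 61000 + 38000 + 46000 + 53000 + 24000 + 51000 = 273000
Overall mean = 748900000 / 273000 = 2743.2234

2740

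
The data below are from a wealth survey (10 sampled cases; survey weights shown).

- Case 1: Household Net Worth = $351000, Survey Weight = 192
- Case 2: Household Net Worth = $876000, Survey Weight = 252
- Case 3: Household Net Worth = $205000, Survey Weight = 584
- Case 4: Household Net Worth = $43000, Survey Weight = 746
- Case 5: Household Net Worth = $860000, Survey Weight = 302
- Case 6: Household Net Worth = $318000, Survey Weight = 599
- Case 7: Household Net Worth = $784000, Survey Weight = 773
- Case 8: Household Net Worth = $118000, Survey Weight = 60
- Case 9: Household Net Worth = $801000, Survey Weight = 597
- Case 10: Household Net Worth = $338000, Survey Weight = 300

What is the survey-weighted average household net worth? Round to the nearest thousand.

Weighted sum = 351000×192 + 876000×252 + 205000×584 + 43000×746 + 860000×302 + 318000×599 + 784000×773 + 118000×60 + 801000×597 + 338000×300
  = 67392000 + 220752000 + 119720000 + 32078000 + 259720000 + 190482000 + 606032000 + 7080000 + 478197000 + 101400000 = 2082853000
Sum of weights = 192 + 252 + 584 + 746 + 302 + 599 + 773 + 60 + 597 + 300 = 4405
Weighted mean = 2082853000 / 4405 = 472838.37

473000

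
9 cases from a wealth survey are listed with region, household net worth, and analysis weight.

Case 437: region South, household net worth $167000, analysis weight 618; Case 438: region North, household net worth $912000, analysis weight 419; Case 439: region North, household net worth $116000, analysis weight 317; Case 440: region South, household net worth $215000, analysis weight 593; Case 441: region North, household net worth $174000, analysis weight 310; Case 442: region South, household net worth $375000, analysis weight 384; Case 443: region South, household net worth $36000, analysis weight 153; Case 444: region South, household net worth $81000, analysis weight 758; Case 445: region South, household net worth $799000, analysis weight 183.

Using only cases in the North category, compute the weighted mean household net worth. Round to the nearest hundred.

452000

North rows: 438, 439, 441
Weighted sum = 912000×419 + 116000×317 + 174000×310
  = 382128000 + 36772000 + 53940000 = 472840000
Sum of weights = 419 + 317 + 310 = 1046
Weighted mean = 472840000 / 1046 = 452045.89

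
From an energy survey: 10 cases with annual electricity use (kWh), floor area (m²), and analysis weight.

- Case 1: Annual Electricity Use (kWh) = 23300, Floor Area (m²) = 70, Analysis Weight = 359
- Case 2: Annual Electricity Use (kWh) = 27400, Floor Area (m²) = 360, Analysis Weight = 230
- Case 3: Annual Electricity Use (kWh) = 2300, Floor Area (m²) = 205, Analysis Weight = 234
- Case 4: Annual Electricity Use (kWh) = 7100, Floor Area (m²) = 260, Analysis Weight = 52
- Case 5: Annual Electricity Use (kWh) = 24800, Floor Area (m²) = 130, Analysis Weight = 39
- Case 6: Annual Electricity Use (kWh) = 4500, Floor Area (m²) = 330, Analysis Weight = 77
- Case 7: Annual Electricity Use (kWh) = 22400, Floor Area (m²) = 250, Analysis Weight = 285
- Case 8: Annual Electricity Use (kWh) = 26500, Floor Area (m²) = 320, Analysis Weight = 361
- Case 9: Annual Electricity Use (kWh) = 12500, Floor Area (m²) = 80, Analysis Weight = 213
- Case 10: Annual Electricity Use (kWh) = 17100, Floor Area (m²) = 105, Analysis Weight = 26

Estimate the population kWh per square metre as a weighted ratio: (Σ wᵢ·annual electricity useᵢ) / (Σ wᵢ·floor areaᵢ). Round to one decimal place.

Σ wᵢ·y = 23300×359 + 27400×230 + 2300×234 + 7100×52 + 24800×39 + 4500×77 + 22400×285 + 26500×361 + 12500×213 + 17100×26
  = 8364700 + 6302000 + 538200 + 369200 + 967200 + 346500 + 6384000 + 9566500 + 2662500 + 444600 = 35945400
Σ wᵢ·x = 70×359 + 360×230 + 205×234 + 260×52 + 130×39 + 330×77 + 250×285 + 320×361 + 80×213 + 105×26
  = 25130 + 82800 + 47970 + 13520 + 5070 + 25410 + 71250 + 115520 + 17040 + 2730 = 406440
Ratio = 35945400 / 406440 = 88.439622

88.4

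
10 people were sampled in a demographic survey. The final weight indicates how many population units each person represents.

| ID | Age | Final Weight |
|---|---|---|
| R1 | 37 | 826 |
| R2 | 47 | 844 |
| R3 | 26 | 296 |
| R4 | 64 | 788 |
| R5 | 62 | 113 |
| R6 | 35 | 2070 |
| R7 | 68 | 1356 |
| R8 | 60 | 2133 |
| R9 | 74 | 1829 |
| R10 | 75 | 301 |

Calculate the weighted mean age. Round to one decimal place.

Weighted sum = 37×826 + 47×844 + 26×296 + 64×788 + 62×113 + 35×2070 + 68×1356 + 60×2133 + 74×1829 + 75×301
  = 30562 + 39668 + 7696 + 50432 + 7006 + 72450 + 92208 + 127980 + 135346 + 22575 = 585923
Sum of weights = 10556
Weighted mean = 585923 / 10556 = 55.506158

55.5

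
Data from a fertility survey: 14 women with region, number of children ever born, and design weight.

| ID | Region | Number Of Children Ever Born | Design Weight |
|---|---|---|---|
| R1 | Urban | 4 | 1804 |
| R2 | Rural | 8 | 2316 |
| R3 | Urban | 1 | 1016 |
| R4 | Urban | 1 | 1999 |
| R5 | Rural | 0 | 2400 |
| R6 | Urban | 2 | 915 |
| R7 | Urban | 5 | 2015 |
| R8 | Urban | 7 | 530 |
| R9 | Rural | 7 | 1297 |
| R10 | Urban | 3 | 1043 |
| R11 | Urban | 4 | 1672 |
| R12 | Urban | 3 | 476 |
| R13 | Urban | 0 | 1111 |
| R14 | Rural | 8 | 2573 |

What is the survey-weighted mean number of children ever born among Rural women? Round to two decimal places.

Rural rows: R2, R5, R9, R14
Weighted sum = 8×2316 + 0×2400 + 7×1297 + 8×2573
  = 18528 + 0 + 9079 + 20584 = 48191
Sum of weights = 8586
Weighted mean = 48191 / 8586 = 5.6127417

5.61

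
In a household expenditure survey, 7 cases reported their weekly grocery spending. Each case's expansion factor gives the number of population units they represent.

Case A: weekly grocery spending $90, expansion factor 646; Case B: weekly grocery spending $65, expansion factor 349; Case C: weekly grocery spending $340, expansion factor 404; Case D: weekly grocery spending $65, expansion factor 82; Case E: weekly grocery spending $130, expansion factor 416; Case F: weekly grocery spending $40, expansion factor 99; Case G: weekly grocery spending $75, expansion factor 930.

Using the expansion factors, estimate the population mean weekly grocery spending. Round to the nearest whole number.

120

Weighted sum = 351305
Sum of weights = 646 + 349 + 404 + 82 + 416 + 99 + 930 = 2926
Weighted mean = 351305 / 2926 = 120.06323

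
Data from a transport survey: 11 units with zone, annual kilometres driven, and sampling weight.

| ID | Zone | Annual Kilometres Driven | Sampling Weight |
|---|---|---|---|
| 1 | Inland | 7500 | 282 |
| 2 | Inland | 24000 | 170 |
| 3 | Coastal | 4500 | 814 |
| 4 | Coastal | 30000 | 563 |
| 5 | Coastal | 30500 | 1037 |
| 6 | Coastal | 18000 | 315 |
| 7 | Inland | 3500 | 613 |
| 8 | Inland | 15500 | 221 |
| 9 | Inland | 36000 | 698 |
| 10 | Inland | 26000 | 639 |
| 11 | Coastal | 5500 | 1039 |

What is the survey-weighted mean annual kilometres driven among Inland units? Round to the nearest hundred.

Inland rows: 1, 2, 7, 8, 9, 10
Weighted sum = 7500×282 + 24000×170 + 3500×613 + 15500×221 + 36000×698 + 26000×639
  = 2115000 + 4080000 + 2145500 + 3425500 + 25128000 + 16614000 = 53508000
Sum of weights = 282 + 170 + 613 + 221 + 698 + 639 = 2623
Weighted mean = 53508000 / 2623 = 20399.543

20400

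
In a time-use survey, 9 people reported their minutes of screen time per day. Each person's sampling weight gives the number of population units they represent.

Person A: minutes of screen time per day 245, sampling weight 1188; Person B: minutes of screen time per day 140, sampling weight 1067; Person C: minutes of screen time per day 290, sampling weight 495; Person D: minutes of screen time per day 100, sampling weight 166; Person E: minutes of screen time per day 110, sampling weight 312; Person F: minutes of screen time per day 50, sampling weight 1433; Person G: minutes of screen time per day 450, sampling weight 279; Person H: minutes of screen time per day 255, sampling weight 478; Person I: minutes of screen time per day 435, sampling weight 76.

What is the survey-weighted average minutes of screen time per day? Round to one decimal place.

179.7

Weighted sum = 245×1188 + 140×1067 + 290×495 + 100×166 + 110×312 + 50×1433 + 450×279 + 255×478 + 435×76
  = 291060 + 149380 + 143550 + 16600 + 34320 + 71650 + 125550 + 121890 + 33060 = 987060
Sum of weights = 5494
Weighted mean = 987060 / 5494 = 179.66145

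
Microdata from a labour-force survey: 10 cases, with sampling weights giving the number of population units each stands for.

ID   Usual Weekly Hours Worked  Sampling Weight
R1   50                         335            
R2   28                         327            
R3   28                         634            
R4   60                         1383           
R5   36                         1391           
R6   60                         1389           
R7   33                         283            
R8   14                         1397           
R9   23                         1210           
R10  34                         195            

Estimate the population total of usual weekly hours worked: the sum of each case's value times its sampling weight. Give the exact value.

323411

Weighted total = 50×335 + 28×327 + 28×634 + 60×1383 + 36×1391 + 60×1389 + 33×283 + 14×1397 + 23×1210 + 34×195
  = 16750 + 9156 + 17752 + 82980 + 50076 + 83340 + 9339 + 19558 + 27830 + 6630 = 323411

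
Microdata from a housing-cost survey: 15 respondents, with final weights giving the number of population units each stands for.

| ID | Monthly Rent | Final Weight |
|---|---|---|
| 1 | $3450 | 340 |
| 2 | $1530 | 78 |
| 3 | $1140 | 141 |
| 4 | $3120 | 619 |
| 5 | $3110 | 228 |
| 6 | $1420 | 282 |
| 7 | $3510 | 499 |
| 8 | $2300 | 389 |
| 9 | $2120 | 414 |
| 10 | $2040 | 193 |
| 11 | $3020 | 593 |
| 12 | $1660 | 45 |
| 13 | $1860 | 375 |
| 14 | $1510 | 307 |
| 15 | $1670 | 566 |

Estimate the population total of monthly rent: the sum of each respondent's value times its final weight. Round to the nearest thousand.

12383000

Weighted total = 12383320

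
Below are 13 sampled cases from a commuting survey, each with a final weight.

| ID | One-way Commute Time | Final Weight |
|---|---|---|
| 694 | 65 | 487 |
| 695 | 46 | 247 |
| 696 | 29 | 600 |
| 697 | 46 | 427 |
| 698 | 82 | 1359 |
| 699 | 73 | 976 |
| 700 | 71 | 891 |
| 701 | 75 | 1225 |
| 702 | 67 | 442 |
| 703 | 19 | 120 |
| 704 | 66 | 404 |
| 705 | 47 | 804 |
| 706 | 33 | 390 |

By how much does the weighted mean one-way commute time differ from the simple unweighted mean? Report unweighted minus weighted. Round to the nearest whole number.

Unweighted sum = 719
Unweighted mean = 719 / 13 = 55.307692
Weighted sum = 527097
Sum of weights = 8372
Weighted mean = 527097 / 8372 = 62.959508
Difference (unweighted minus weighted) = -7.6518156

-8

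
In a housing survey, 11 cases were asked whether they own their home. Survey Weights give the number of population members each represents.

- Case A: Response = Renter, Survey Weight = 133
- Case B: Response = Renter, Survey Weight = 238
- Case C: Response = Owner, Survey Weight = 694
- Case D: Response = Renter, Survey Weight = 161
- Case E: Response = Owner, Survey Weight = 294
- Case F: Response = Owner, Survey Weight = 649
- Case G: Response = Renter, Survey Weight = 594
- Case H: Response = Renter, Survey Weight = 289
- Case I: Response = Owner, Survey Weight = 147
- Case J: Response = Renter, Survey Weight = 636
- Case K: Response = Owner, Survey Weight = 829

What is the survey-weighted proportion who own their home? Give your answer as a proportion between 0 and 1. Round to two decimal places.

Sum of weights for 'Owner' = 694 + 294 + 649 + 147 + 829 = 2613
Total weight = 4664
Weighted proportion = 2613 / 4664 = 0.56024871

0.56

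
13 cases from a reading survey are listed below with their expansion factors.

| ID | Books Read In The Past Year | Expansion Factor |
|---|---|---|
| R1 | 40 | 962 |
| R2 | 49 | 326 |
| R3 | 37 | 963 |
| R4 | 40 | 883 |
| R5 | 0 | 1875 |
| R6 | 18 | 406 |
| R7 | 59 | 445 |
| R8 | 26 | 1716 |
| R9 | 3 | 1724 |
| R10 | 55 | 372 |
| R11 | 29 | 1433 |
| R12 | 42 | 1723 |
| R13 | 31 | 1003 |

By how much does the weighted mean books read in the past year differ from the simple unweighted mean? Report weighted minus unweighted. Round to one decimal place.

-5.9

Unweighted sum = 429
Unweighted mean = 429 / 13 = 33
Weighted sum = 374232
Sum of weights = 13831
Weighted mean = 374232 / 13831 = 27.05748
Difference (weighted minus unweighted) = -5.9425204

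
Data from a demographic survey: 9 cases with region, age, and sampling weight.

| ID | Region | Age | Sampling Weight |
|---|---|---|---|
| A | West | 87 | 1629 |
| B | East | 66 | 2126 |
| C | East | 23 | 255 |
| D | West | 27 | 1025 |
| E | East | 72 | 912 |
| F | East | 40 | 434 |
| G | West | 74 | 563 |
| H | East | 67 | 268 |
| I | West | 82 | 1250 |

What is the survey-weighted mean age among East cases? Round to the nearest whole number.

62

East rows: B, C, E, F, H
Weighted sum = 66×2126 + 23×255 + 72×912 + 40×434 + 67×268
  = 140316 + 5865 + 65664 + 17360 + 17956 = 247161
Sum of weights = 2126 + 255 + 912 + 434 + 268 = 3995
Weighted mean = 247161 / 3995 = 61.867584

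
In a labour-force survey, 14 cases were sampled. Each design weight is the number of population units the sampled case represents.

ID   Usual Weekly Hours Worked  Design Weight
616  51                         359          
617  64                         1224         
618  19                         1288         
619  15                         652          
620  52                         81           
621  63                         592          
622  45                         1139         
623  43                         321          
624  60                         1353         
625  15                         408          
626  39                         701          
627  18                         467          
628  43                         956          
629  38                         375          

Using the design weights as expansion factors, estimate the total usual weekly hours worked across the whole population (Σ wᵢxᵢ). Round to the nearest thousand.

Weighted total = 415866

416000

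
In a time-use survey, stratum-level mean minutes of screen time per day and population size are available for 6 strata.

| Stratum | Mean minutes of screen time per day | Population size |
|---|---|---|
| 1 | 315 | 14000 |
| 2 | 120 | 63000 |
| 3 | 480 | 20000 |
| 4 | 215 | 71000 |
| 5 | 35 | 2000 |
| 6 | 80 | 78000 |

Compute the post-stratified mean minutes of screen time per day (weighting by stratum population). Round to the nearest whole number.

174

Σ Nₕ·x̄ₕ = 315×14000 + 120×63000 + 480×20000 + 215×71000 + 35×2000 + 80×78000
  = 43145000
Σ Nₕ = 14000 + 63000 + 20000 + 71000 + 2000 + 78000 = 248000
Overall mean = 43145000 / 248000 = 173.97177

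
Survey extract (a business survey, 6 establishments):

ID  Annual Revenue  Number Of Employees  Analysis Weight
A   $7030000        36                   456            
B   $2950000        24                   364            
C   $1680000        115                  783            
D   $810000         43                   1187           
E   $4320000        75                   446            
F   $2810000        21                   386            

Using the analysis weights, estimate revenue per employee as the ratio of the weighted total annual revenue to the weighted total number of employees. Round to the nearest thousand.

46000

Σ wᵢ·y = 7030000×456 + 2950000×364 + 1680000×783 + 810000×1187 + 4320000×446 + 2810000×386
  = 3205680000 + 1073800000 + 1315440000 + 961470000 + 1926720000 + 1084660000 = 9567770000
Σ wᵢ·x = 36×456 + 24×364 + 115×783 + 43×1187 + 75×446 + 21×386
  = 16416 + 8736 + 90045 + 51041 + 33450 + 8106 = 207794
Ratio = 9567770000 / 207794 = 46044.496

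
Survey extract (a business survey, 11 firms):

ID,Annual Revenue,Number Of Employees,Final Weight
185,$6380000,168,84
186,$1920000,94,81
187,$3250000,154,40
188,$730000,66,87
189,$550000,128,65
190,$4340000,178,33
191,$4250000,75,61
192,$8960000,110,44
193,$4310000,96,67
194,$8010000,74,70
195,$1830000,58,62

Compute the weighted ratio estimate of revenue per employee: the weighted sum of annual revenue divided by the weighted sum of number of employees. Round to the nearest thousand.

Σ wᵢ·y = 6380000×84 + 1920000×81 + 3250000×40 + 730000×87 + 550000×65 + 4340000×33 + 4250000×61 + 8960000×44 + 4310000×67 + 8010000×70 + 1830000×62
  = 535920000 + 155520000 + 130000000 + 63510000 + 35750000 + 143220000 + 259250000 + 394240000 + 288770000 + 560700000 + 113460000 = 2680340000
Σ wᵢ·x = 168×84 + 94×81 + 154×40 + 66×87 + 128×65 + 178×33 + 75×61 + 110×44 + 96×67 + 74×70 + 58×62
  = 14112 + 7614 + 6160 + 5742 + 8320 + 5874 + 4575 + 4840 + 6432 + 5180 + 3596 = 72445
Ratio = 2680340000 / 72445 = 36998.275

37000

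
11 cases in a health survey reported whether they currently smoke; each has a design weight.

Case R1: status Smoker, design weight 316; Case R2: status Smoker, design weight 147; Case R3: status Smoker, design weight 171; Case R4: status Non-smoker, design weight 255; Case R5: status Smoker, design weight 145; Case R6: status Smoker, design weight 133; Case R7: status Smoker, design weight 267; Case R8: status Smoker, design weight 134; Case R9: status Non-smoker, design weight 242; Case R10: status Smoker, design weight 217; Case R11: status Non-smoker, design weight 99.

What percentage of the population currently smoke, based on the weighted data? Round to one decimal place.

72.0

Sum of weights for 'Smoker' = 316 + 147 + 171 + 145 + 133 + 267 + 134 + 217 = 1530
Total weight = 316 + 147 + 171 + 255 + 145 + 133 + 267 + 134 + 242 + 217 + 99 = 2126
Weighted proportion = 1530 / 2126 = 0.71966134 → 71.966134%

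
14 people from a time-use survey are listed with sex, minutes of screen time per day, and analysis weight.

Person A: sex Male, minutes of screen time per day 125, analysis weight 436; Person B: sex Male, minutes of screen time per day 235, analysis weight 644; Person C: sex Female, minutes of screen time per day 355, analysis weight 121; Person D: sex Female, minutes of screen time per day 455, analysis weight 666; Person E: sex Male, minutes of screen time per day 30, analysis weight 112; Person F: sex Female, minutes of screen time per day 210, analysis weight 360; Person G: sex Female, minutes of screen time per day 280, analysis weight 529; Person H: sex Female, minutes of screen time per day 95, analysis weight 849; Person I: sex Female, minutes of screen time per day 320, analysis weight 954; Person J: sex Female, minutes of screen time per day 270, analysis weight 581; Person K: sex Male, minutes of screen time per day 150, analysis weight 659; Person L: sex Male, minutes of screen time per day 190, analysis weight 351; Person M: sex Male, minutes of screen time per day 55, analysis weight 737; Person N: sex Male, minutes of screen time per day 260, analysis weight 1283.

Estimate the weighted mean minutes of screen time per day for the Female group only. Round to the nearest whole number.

274

Female rows: C, D, F, G, H, I, J
Weighted sum = 355×121 + 455×666 + 210×360 + 280×529 + 95×849 + 320×954 + 270×581
  = 42955 + 303030 + 75600 + 148120 + 80655 + 305280 + 156870 = 1112510
Sum of weights = 121 + 666 + 360 + 529 + 849 + 954 + 581 = 4060
Weighted mean = 1112510 / 4060 = 274.01724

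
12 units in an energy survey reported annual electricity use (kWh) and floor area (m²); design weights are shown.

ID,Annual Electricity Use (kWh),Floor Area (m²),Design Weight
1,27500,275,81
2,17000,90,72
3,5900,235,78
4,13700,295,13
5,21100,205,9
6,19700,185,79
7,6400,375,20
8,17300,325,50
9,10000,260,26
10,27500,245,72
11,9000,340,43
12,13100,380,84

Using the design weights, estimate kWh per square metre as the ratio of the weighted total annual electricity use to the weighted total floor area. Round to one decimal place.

Σ wᵢ·y = 27500×81 + 17000×72 + 5900×78 + 13700×13 + 21100×9 + 19700×79 + 6400×20 + 17300×50 + 10000×26 + 27500×72 + 9000×43 + 13100×84
  = 10556400
Σ wᵢ·x = 162070
Ratio = 10556400 / 162070 = 65.134818

65.1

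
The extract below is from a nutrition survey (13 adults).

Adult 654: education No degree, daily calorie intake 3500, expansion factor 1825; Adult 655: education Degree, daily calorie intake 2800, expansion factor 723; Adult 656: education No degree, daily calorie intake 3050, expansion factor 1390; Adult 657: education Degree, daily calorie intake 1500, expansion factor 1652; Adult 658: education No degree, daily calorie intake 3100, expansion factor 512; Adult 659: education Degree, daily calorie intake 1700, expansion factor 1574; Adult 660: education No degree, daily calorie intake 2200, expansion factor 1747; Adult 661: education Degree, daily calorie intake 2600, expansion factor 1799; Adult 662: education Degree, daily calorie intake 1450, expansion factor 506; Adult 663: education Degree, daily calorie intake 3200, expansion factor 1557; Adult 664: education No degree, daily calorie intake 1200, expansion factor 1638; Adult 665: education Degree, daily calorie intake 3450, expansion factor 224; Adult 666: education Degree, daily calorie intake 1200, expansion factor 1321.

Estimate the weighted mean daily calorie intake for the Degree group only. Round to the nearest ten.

2130

Degree rows: 655, 657, 659, 661, 662, 663, 665, 666
Weighted sum = 2800×723 + 1500×1652 + 1700×1574 + 2600×1799 + 1450×506 + 3200×1557 + 3450×224 + 1200×1321
  = 2024400 + 2478000 + 2675800 + 4677400 + 733700 + 4982400 + 772800 + 1585200 = 19929700
Sum of weights = 723 + 1652 + 1574 + 1799 + 506 + 1557 + 224 + 1321 = 9356
Weighted mean = 19929700 / 9356 = 2130.1518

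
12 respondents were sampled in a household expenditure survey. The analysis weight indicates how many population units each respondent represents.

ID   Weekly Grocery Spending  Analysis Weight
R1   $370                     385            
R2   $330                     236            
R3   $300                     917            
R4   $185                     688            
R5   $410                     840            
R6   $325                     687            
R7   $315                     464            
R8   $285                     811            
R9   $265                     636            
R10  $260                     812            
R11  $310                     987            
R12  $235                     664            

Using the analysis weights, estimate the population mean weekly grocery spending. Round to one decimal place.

296.5

Weighted sum = 370×385 + 330×236 + 300×917 + 185×688 + 410×840 + 325×687 + 315×464 + 285×811 + 265×636 + 260×812 + 310×987 + 235×664
  = 142450 + 77880 + 275100 + 127280 + 344400 + 223275 + 146160 + 231135 + 168540 + 211120 + 305970 + 156040 = 2409350
Sum of weights = 385 + 236 + 917 + 688 + 840 + 687 + 464 + 811 + 636 + 812 + 987 + 664 = 8127
Weighted mean = 2409350 / 8127 = 296.46241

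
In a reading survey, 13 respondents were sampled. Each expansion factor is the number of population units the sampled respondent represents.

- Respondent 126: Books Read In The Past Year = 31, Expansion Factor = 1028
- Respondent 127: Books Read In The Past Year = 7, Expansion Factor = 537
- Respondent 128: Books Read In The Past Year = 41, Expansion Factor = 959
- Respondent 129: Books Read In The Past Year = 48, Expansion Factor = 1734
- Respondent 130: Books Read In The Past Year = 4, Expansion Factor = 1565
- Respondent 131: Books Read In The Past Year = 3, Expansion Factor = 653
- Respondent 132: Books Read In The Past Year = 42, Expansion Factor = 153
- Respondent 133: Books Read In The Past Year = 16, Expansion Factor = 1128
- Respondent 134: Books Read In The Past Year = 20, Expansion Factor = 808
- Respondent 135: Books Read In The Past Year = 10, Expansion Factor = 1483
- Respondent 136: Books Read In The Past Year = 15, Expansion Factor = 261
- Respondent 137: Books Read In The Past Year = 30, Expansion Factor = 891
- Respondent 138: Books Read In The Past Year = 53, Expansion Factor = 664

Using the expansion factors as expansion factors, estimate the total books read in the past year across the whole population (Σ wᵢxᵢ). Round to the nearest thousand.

288000

Weighted total = 287698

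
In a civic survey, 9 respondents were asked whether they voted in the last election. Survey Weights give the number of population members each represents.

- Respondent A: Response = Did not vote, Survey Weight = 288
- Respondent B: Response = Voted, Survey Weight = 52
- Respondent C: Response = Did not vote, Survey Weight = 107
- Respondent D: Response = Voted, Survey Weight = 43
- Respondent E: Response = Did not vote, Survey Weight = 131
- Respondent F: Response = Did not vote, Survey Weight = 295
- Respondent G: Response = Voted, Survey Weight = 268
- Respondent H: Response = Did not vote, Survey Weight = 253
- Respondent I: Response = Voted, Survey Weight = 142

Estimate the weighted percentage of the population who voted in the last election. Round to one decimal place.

Sum of weights for 'Voted' = 52 + 43 + 268 + 142 = 505
Total weight = 288 + 52 + 107 + 43 + 131 + 295 + 268 + 253 + 142 = 1579
Weighted proportion = 505 / 1579 = 0.31982267 → 31.982267%

32.0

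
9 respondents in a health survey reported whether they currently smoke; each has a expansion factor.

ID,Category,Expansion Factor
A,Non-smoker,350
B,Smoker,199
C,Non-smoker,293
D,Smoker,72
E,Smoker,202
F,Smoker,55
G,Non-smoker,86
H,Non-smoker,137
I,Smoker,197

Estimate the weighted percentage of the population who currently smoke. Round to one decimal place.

Sum of weights for 'Smoker' = 199 + 72 + 202 + 55 + 197 = 725
Total weight = 350 + 199 + 293 + 72 + 202 + 55 + 86 + 137 + 197 = 1591
Weighted proportion = 725 / 1591 = 0.45568825 → 45.568825%

45.6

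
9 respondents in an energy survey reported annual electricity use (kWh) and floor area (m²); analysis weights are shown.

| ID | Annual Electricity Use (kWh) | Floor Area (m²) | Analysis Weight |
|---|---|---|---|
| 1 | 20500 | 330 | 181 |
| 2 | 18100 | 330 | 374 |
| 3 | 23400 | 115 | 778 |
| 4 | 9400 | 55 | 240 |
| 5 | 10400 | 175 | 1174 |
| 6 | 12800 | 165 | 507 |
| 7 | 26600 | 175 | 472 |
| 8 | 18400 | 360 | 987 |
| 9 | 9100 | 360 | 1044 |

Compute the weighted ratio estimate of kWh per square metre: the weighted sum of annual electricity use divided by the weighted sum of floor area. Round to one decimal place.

64.7

Σ wᵢ·y = 20500×181 + 18100×374 + 23400×778 + 9400×240 + 10400×1174 + 12800×507 + 26600×472 + 18400×987 + 9100×1044
  = 3710500 + 6769400 + 18205200 + 2256000 + 12209600 + 6489600 + 12555200 + 18160800 + 9500400 = 89856700
Σ wᵢ·x = 330×181 + 330×374 + 115×778 + 55×240 + 175×1174 + 165×507 + 175×472 + 360×987 + 360×1044
  = 1388685
Ratio = 89856700 / 1388685 = 64.706323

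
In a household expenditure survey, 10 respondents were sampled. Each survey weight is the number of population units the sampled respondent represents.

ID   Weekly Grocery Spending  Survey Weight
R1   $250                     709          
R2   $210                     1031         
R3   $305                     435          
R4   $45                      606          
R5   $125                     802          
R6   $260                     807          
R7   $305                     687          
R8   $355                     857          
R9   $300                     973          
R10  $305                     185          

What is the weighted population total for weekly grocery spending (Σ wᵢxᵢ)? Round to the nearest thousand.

1726000

Weighted total = 250×709 + 210×1031 + 305×435 + 45×606 + 125×802 + 260×807 + 305×687 + 355×857 + 300×973 + 305×185
  = 177250 + 216510 + 132675 + 27270 + 100250 + 209820 + 209535 + 304235 + 291900 + 56425 = 1725870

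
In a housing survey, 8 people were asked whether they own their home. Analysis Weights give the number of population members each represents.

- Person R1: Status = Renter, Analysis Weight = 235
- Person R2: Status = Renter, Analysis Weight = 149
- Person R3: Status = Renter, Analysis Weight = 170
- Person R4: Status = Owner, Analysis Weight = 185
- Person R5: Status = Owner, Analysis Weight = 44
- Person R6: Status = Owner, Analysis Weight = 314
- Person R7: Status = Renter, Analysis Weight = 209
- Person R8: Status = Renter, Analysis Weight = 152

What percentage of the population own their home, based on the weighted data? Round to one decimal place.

37.2

Sum of weights for 'Owner' = 185 + 44 + 314 = 543
Total weight = 235 + 149 + 170 + 185 + 44 + 314 + 209 + 152 = 1458
Weighted proportion = 543 / 1458 = 0.37242798 → 37.242798%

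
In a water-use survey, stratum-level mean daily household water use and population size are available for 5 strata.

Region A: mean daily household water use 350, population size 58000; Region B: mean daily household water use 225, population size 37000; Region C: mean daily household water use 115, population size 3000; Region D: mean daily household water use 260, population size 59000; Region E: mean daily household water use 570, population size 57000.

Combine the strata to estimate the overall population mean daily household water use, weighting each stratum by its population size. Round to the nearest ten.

Σ Nₕ·x̄ₕ = 350×58000 + 225×37000 + 115×3000 + 260×59000 + 570×57000
  = 76800000
Σ Nₕ = 58000 + 37000 + 3000 + 59000 + 57000 = 214000
Overall mean = 76800000 / 214000 = 358.8785

360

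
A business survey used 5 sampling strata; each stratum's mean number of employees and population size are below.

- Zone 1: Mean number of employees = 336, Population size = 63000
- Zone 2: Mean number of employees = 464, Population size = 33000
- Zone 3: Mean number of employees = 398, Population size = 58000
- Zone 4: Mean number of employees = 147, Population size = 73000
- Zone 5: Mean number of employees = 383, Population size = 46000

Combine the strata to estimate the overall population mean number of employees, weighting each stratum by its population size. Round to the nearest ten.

320

Σ Nₕ·x̄ₕ = 336×63000 + 464×33000 + 398×58000 + 147×73000 + 383×46000
  = 21168000 + 15312000 + 23084000 + 10731000 + 17618000 = 87913000
Σ Nₕ = 63000 + 33000 + 58000 + 73000 + 46000 = 273000
Overall mean = 87913000 / 273000 = 322.02564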